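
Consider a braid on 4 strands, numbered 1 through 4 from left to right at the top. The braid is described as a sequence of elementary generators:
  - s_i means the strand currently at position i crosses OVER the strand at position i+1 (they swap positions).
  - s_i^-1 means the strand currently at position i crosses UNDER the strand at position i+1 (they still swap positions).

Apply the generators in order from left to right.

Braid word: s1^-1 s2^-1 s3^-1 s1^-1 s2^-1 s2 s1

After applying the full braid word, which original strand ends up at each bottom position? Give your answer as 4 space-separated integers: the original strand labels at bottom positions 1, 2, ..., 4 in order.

Answer: 2 3 4 1

Derivation:
Gen 1 (s1^-1): strand 1 crosses under strand 2. Perm now: [2 1 3 4]
Gen 2 (s2^-1): strand 1 crosses under strand 3. Perm now: [2 3 1 4]
Gen 3 (s3^-1): strand 1 crosses under strand 4. Perm now: [2 3 4 1]
Gen 4 (s1^-1): strand 2 crosses under strand 3. Perm now: [3 2 4 1]
Gen 5 (s2^-1): strand 2 crosses under strand 4. Perm now: [3 4 2 1]
Gen 6 (s2): strand 4 crosses over strand 2. Perm now: [3 2 4 1]
Gen 7 (s1): strand 3 crosses over strand 2. Perm now: [2 3 4 1]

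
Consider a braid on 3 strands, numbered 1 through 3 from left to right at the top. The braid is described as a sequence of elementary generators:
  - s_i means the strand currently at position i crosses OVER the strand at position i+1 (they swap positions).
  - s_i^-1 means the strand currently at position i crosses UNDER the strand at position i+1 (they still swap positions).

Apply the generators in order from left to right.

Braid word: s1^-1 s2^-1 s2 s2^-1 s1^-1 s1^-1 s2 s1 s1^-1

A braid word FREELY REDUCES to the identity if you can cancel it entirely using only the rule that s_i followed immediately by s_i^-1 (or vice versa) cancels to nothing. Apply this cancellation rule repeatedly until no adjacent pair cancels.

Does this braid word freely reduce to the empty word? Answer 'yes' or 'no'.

Gen 1 (s1^-1): push. Stack: [s1^-1]
Gen 2 (s2^-1): push. Stack: [s1^-1 s2^-1]
Gen 3 (s2): cancels prior s2^-1. Stack: [s1^-1]
Gen 4 (s2^-1): push. Stack: [s1^-1 s2^-1]
Gen 5 (s1^-1): push. Stack: [s1^-1 s2^-1 s1^-1]
Gen 6 (s1^-1): push. Stack: [s1^-1 s2^-1 s1^-1 s1^-1]
Gen 7 (s2): push. Stack: [s1^-1 s2^-1 s1^-1 s1^-1 s2]
Gen 8 (s1): push. Stack: [s1^-1 s2^-1 s1^-1 s1^-1 s2 s1]
Gen 9 (s1^-1): cancels prior s1. Stack: [s1^-1 s2^-1 s1^-1 s1^-1 s2]
Reduced word: s1^-1 s2^-1 s1^-1 s1^-1 s2

Answer: no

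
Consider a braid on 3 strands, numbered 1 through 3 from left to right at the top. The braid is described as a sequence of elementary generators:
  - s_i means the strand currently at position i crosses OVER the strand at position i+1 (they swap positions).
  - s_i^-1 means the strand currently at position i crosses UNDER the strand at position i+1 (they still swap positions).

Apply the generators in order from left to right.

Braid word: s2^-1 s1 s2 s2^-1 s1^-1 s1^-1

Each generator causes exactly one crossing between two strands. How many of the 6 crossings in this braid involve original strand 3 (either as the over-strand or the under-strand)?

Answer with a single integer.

Answer: 4

Derivation:
Gen 1: crossing 2x3. Involves strand 3? yes. Count so far: 1
Gen 2: crossing 1x3. Involves strand 3? yes. Count so far: 2
Gen 3: crossing 1x2. Involves strand 3? no. Count so far: 2
Gen 4: crossing 2x1. Involves strand 3? no. Count so far: 2
Gen 5: crossing 3x1. Involves strand 3? yes. Count so far: 3
Gen 6: crossing 1x3. Involves strand 3? yes. Count so far: 4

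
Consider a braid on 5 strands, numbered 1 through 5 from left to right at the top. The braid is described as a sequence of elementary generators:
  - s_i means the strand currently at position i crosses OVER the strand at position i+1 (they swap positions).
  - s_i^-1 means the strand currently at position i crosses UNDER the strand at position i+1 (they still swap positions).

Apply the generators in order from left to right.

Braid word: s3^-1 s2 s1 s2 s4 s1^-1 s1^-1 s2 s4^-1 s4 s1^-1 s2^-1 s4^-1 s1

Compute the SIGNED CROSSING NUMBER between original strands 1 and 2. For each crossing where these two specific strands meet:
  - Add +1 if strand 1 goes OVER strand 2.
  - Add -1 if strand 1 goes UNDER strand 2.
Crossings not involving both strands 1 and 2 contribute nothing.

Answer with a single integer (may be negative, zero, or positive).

Answer: 1

Derivation:
Gen 1: crossing 3x4. Both 1&2? no. Sum: 0
Gen 2: crossing 2x4. Both 1&2? no. Sum: 0
Gen 3: crossing 1x4. Both 1&2? no. Sum: 0
Gen 4: 1 over 2. Both 1&2? yes. Contrib: +1. Sum: 1
Gen 5: crossing 3x5. Both 1&2? no. Sum: 1
Gen 6: crossing 4x2. Both 1&2? no. Sum: 1
Gen 7: crossing 2x4. Both 1&2? no. Sum: 1
Gen 8: 2 over 1. Both 1&2? yes. Contrib: -1. Sum: 0
Gen 9: crossing 5x3. Both 1&2? no. Sum: 0
Gen 10: crossing 3x5. Both 1&2? no. Sum: 0
Gen 11: crossing 4x1. Both 1&2? no. Sum: 0
Gen 12: crossing 4x2. Both 1&2? no. Sum: 0
Gen 13: crossing 5x3. Both 1&2? no. Sum: 0
Gen 14: 1 over 2. Both 1&2? yes. Contrib: +1. Sum: 1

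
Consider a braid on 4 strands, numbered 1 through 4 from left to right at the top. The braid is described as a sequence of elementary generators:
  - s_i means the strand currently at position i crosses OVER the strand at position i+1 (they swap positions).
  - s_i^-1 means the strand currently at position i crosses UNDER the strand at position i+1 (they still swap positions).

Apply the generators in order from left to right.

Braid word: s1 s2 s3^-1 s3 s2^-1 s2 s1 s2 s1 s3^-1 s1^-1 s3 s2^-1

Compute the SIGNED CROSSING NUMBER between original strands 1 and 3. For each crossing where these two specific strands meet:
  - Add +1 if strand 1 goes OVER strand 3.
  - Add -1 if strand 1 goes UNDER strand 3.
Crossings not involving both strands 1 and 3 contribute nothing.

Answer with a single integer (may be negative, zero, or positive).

Gen 1: crossing 1x2. Both 1&3? no. Sum: 0
Gen 2: 1 over 3. Both 1&3? yes. Contrib: +1. Sum: 1
Gen 3: crossing 1x4. Both 1&3? no. Sum: 1
Gen 4: crossing 4x1. Both 1&3? no. Sum: 1
Gen 5: 3 under 1. Both 1&3? yes. Contrib: +1. Sum: 2
Gen 6: 1 over 3. Both 1&3? yes. Contrib: +1. Sum: 3
Gen 7: crossing 2x3. Both 1&3? no. Sum: 3
Gen 8: crossing 2x1. Both 1&3? no. Sum: 3
Gen 9: 3 over 1. Both 1&3? yes. Contrib: -1. Sum: 2
Gen 10: crossing 2x4. Both 1&3? no. Sum: 2
Gen 11: 1 under 3. Both 1&3? yes. Contrib: -1. Sum: 1
Gen 12: crossing 4x2. Both 1&3? no. Sum: 1
Gen 13: crossing 1x2. Both 1&3? no. Sum: 1

Answer: 1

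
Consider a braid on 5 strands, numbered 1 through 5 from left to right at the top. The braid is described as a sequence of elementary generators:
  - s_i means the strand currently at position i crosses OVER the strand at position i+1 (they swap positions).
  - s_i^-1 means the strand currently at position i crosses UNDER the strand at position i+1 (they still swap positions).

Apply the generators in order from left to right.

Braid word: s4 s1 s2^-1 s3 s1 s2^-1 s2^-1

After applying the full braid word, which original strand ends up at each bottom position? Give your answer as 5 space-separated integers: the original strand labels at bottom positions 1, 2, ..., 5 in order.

Answer: 3 2 5 1 4

Derivation:
Gen 1 (s4): strand 4 crosses over strand 5. Perm now: [1 2 3 5 4]
Gen 2 (s1): strand 1 crosses over strand 2. Perm now: [2 1 3 5 4]
Gen 3 (s2^-1): strand 1 crosses under strand 3. Perm now: [2 3 1 5 4]
Gen 4 (s3): strand 1 crosses over strand 5. Perm now: [2 3 5 1 4]
Gen 5 (s1): strand 2 crosses over strand 3. Perm now: [3 2 5 1 4]
Gen 6 (s2^-1): strand 2 crosses under strand 5. Perm now: [3 5 2 1 4]
Gen 7 (s2^-1): strand 5 crosses under strand 2. Perm now: [3 2 5 1 4]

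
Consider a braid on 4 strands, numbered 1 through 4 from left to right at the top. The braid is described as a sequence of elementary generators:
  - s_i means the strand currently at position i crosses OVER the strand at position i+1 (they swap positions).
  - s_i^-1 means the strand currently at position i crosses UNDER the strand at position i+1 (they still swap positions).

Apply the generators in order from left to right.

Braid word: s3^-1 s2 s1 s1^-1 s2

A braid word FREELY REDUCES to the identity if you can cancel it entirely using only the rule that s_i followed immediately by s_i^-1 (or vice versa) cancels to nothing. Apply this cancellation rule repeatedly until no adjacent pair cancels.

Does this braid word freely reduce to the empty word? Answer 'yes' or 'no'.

Answer: no

Derivation:
Gen 1 (s3^-1): push. Stack: [s3^-1]
Gen 2 (s2): push. Stack: [s3^-1 s2]
Gen 3 (s1): push. Stack: [s3^-1 s2 s1]
Gen 4 (s1^-1): cancels prior s1. Stack: [s3^-1 s2]
Gen 5 (s2): push. Stack: [s3^-1 s2 s2]
Reduced word: s3^-1 s2 s2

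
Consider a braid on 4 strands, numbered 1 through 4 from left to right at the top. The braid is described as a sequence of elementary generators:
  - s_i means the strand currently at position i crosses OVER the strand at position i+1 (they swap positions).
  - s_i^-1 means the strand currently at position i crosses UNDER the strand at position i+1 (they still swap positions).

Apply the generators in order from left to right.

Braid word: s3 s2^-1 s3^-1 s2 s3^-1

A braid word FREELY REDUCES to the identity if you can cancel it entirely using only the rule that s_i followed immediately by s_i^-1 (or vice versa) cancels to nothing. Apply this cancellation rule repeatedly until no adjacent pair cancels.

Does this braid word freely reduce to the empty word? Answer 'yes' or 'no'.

Answer: no

Derivation:
Gen 1 (s3): push. Stack: [s3]
Gen 2 (s2^-1): push. Stack: [s3 s2^-1]
Gen 3 (s3^-1): push. Stack: [s3 s2^-1 s3^-1]
Gen 4 (s2): push. Stack: [s3 s2^-1 s3^-1 s2]
Gen 5 (s3^-1): push. Stack: [s3 s2^-1 s3^-1 s2 s3^-1]
Reduced word: s3 s2^-1 s3^-1 s2 s3^-1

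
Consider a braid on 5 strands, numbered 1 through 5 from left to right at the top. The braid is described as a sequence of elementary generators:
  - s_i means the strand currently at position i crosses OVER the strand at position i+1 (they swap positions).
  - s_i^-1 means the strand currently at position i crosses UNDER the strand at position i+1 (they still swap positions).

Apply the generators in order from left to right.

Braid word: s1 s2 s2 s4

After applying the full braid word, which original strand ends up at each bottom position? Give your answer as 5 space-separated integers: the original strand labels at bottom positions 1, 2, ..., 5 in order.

Answer: 2 1 3 5 4

Derivation:
Gen 1 (s1): strand 1 crosses over strand 2. Perm now: [2 1 3 4 5]
Gen 2 (s2): strand 1 crosses over strand 3. Perm now: [2 3 1 4 5]
Gen 3 (s2): strand 3 crosses over strand 1. Perm now: [2 1 3 4 5]
Gen 4 (s4): strand 4 crosses over strand 5. Perm now: [2 1 3 5 4]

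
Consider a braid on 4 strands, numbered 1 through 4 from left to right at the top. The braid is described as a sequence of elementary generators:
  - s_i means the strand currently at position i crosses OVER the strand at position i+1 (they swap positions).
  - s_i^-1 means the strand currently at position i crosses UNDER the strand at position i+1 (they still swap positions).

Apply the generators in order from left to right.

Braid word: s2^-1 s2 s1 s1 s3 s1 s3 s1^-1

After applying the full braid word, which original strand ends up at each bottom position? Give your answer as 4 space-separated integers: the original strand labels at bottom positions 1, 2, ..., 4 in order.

Gen 1 (s2^-1): strand 2 crosses under strand 3. Perm now: [1 3 2 4]
Gen 2 (s2): strand 3 crosses over strand 2. Perm now: [1 2 3 4]
Gen 3 (s1): strand 1 crosses over strand 2. Perm now: [2 1 3 4]
Gen 4 (s1): strand 2 crosses over strand 1. Perm now: [1 2 3 4]
Gen 5 (s3): strand 3 crosses over strand 4. Perm now: [1 2 4 3]
Gen 6 (s1): strand 1 crosses over strand 2. Perm now: [2 1 4 3]
Gen 7 (s3): strand 4 crosses over strand 3. Perm now: [2 1 3 4]
Gen 8 (s1^-1): strand 2 crosses under strand 1. Perm now: [1 2 3 4]

Answer: 1 2 3 4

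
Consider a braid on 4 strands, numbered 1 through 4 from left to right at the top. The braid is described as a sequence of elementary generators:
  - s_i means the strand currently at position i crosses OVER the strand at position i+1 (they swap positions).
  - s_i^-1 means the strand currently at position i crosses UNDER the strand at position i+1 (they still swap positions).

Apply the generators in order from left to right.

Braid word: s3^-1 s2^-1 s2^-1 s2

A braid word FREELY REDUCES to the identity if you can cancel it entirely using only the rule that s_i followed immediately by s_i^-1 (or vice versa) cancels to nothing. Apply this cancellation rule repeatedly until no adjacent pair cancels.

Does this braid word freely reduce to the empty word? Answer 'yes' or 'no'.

Gen 1 (s3^-1): push. Stack: [s3^-1]
Gen 2 (s2^-1): push. Stack: [s3^-1 s2^-1]
Gen 3 (s2^-1): push. Stack: [s3^-1 s2^-1 s2^-1]
Gen 4 (s2): cancels prior s2^-1. Stack: [s3^-1 s2^-1]
Reduced word: s3^-1 s2^-1

Answer: no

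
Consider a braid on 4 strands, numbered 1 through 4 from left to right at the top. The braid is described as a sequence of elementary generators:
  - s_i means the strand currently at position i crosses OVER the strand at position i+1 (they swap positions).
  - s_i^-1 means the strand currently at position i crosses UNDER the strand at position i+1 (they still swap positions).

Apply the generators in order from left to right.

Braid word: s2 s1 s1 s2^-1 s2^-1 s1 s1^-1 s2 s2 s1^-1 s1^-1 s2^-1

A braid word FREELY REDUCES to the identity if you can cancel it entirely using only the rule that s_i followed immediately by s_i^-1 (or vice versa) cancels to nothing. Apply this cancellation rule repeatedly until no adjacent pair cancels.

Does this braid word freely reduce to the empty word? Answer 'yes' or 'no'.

Answer: yes

Derivation:
Gen 1 (s2): push. Stack: [s2]
Gen 2 (s1): push. Stack: [s2 s1]
Gen 3 (s1): push. Stack: [s2 s1 s1]
Gen 4 (s2^-1): push. Stack: [s2 s1 s1 s2^-1]
Gen 5 (s2^-1): push. Stack: [s2 s1 s1 s2^-1 s2^-1]
Gen 6 (s1): push. Stack: [s2 s1 s1 s2^-1 s2^-1 s1]
Gen 7 (s1^-1): cancels prior s1. Stack: [s2 s1 s1 s2^-1 s2^-1]
Gen 8 (s2): cancels prior s2^-1. Stack: [s2 s1 s1 s2^-1]
Gen 9 (s2): cancels prior s2^-1. Stack: [s2 s1 s1]
Gen 10 (s1^-1): cancels prior s1. Stack: [s2 s1]
Gen 11 (s1^-1): cancels prior s1. Stack: [s2]
Gen 12 (s2^-1): cancels prior s2. Stack: []
Reduced word: (empty)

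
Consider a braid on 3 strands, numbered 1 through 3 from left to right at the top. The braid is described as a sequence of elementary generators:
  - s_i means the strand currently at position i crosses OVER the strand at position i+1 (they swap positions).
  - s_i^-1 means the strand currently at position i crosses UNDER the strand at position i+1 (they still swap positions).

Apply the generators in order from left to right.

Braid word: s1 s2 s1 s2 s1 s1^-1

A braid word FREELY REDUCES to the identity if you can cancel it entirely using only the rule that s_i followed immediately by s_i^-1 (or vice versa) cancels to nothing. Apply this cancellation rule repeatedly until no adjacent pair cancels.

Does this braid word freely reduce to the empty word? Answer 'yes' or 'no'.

Answer: no

Derivation:
Gen 1 (s1): push. Stack: [s1]
Gen 2 (s2): push. Stack: [s1 s2]
Gen 3 (s1): push. Stack: [s1 s2 s1]
Gen 4 (s2): push. Stack: [s1 s2 s1 s2]
Gen 5 (s1): push. Stack: [s1 s2 s1 s2 s1]
Gen 6 (s1^-1): cancels prior s1. Stack: [s1 s2 s1 s2]
Reduced word: s1 s2 s1 s2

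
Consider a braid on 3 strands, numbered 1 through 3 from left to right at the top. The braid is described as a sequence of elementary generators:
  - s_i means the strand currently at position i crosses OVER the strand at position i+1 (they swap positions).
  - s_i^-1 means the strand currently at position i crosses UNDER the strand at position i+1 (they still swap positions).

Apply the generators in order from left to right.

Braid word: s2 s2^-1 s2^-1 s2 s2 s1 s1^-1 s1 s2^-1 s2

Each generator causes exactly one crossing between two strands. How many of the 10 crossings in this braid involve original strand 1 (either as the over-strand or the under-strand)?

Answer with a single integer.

Gen 1: crossing 2x3. Involves strand 1? no. Count so far: 0
Gen 2: crossing 3x2. Involves strand 1? no. Count so far: 0
Gen 3: crossing 2x3. Involves strand 1? no. Count so far: 0
Gen 4: crossing 3x2. Involves strand 1? no. Count so far: 0
Gen 5: crossing 2x3. Involves strand 1? no. Count so far: 0
Gen 6: crossing 1x3. Involves strand 1? yes. Count so far: 1
Gen 7: crossing 3x1. Involves strand 1? yes. Count so far: 2
Gen 8: crossing 1x3. Involves strand 1? yes. Count so far: 3
Gen 9: crossing 1x2. Involves strand 1? yes. Count so far: 4
Gen 10: crossing 2x1. Involves strand 1? yes. Count so far: 5

Answer: 5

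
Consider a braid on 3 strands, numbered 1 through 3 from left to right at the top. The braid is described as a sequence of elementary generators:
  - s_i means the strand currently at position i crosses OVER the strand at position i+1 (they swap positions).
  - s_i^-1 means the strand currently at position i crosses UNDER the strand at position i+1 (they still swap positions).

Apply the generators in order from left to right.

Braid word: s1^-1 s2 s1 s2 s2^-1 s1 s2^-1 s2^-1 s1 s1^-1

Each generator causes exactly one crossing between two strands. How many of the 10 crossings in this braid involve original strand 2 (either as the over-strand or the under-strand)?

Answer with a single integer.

Gen 1: crossing 1x2. Involves strand 2? yes. Count so far: 1
Gen 2: crossing 1x3. Involves strand 2? no. Count so far: 1
Gen 3: crossing 2x3. Involves strand 2? yes. Count so far: 2
Gen 4: crossing 2x1. Involves strand 2? yes. Count so far: 3
Gen 5: crossing 1x2. Involves strand 2? yes. Count so far: 4
Gen 6: crossing 3x2. Involves strand 2? yes. Count so far: 5
Gen 7: crossing 3x1. Involves strand 2? no. Count so far: 5
Gen 8: crossing 1x3. Involves strand 2? no. Count so far: 5
Gen 9: crossing 2x3. Involves strand 2? yes. Count so far: 6
Gen 10: crossing 3x2. Involves strand 2? yes. Count so far: 7

Answer: 7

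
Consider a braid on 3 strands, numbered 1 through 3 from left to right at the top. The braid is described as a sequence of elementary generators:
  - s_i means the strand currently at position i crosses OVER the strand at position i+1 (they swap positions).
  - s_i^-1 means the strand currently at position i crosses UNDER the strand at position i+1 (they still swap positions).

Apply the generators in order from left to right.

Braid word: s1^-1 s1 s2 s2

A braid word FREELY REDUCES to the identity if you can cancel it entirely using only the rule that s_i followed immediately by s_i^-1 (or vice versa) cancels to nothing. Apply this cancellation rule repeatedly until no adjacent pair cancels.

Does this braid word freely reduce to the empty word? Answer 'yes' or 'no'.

Gen 1 (s1^-1): push. Stack: [s1^-1]
Gen 2 (s1): cancels prior s1^-1. Stack: []
Gen 3 (s2): push. Stack: [s2]
Gen 4 (s2): push. Stack: [s2 s2]
Reduced word: s2 s2

Answer: no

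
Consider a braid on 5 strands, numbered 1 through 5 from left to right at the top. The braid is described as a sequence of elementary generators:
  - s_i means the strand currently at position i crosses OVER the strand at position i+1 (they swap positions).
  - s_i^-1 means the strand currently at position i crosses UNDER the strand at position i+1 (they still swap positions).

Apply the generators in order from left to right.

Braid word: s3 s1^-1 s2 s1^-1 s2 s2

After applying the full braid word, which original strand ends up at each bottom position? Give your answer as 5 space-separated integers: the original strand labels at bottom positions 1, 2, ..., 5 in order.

Gen 1 (s3): strand 3 crosses over strand 4. Perm now: [1 2 4 3 5]
Gen 2 (s1^-1): strand 1 crosses under strand 2. Perm now: [2 1 4 3 5]
Gen 3 (s2): strand 1 crosses over strand 4. Perm now: [2 4 1 3 5]
Gen 4 (s1^-1): strand 2 crosses under strand 4. Perm now: [4 2 1 3 5]
Gen 5 (s2): strand 2 crosses over strand 1. Perm now: [4 1 2 3 5]
Gen 6 (s2): strand 1 crosses over strand 2. Perm now: [4 2 1 3 5]

Answer: 4 2 1 3 5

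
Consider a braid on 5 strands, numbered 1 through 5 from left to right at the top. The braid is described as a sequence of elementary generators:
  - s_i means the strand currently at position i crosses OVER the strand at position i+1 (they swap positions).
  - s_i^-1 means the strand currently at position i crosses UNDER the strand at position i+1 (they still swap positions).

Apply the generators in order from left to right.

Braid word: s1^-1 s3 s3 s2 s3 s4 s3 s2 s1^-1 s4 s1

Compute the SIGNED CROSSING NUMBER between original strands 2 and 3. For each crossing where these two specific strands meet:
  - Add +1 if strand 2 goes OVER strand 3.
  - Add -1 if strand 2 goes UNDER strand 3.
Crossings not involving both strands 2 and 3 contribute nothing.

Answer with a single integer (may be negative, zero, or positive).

Answer: 0

Derivation:
Gen 1: crossing 1x2. Both 2&3? no. Sum: 0
Gen 2: crossing 3x4. Both 2&3? no. Sum: 0
Gen 3: crossing 4x3. Both 2&3? no. Sum: 0
Gen 4: crossing 1x3. Both 2&3? no. Sum: 0
Gen 5: crossing 1x4. Both 2&3? no. Sum: 0
Gen 6: crossing 1x5. Both 2&3? no. Sum: 0
Gen 7: crossing 4x5. Both 2&3? no. Sum: 0
Gen 8: crossing 3x5. Both 2&3? no. Sum: 0
Gen 9: crossing 2x5. Both 2&3? no. Sum: 0
Gen 10: crossing 4x1. Both 2&3? no. Sum: 0
Gen 11: crossing 5x2. Both 2&3? no. Sum: 0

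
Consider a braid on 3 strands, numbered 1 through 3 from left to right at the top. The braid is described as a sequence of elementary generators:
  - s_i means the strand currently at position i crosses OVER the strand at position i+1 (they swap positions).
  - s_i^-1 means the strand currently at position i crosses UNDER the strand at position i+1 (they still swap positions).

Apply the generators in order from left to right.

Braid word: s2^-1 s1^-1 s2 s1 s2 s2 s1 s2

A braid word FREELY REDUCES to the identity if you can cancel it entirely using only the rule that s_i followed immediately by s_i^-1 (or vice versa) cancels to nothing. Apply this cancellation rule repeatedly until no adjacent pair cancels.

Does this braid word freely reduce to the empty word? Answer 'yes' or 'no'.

Answer: no

Derivation:
Gen 1 (s2^-1): push. Stack: [s2^-1]
Gen 2 (s1^-1): push. Stack: [s2^-1 s1^-1]
Gen 3 (s2): push. Stack: [s2^-1 s1^-1 s2]
Gen 4 (s1): push. Stack: [s2^-1 s1^-1 s2 s1]
Gen 5 (s2): push. Stack: [s2^-1 s1^-1 s2 s1 s2]
Gen 6 (s2): push. Stack: [s2^-1 s1^-1 s2 s1 s2 s2]
Gen 7 (s1): push. Stack: [s2^-1 s1^-1 s2 s1 s2 s2 s1]
Gen 8 (s2): push. Stack: [s2^-1 s1^-1 s2 s1 s2 s2 s1 s2]
Reduced word: s2^-1 s1^-1 s2 s1 s2 s2 s1 s2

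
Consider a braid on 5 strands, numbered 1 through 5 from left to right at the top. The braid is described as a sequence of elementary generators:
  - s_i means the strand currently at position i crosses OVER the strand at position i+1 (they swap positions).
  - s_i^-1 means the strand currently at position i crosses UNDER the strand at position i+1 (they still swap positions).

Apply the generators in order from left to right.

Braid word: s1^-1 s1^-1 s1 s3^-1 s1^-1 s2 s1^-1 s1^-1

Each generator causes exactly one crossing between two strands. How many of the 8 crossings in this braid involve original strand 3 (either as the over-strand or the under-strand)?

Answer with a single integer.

Gen 1: crossing 1x2. Involves strand 3? no. Count so far: 0
Gen 2: crossing 2x1. Involves strand 3? no. Count so far: 0
Gen 3: crossing 1x2. Involves strand 3? no. Count so far: 0
Gen 4: crossing 3x4. Involves strand 3? yes. Count so far: 1
Gen 5: crossing 2x1. Involves strand 3? no. Count so far: 1
Gen 6: crossing 2x4. Involves strand 3? no. Count so far: 1
Gen 7: crossing 1x4. Involves strand 3? no. Count so far: 1
Gen 8: crossing 4x1. Involves strand 3? no. Count so far: 1

Answer: 1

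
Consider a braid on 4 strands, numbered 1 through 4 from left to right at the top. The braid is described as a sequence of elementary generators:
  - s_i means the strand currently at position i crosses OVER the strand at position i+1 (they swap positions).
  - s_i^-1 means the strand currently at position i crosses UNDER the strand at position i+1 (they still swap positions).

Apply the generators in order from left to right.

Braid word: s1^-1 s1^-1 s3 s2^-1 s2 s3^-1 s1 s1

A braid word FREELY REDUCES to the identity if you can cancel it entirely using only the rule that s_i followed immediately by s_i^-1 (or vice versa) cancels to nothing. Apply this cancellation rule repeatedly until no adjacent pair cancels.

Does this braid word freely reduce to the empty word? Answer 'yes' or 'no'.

Answer: yes

Derivation:
Gen 1 (s1^-1): push. Stack: [s1^-1]
Gen 2 (s1^-1): push. Stack: [s1^-1 s1^-1]
Gen 3 (s3): push. Stack: [s1^-1 s1^-1 s3]
Gen 4 (s2^-1): push. Stack: [s1^-1 s1^-1 s3 s2^-1]
Gen 5 (s2): cancels prior s2^-1. Stack: [s1^-1 s1^-1 s3]
Gen 6 (s3^-1): cancels prior s3. Stack: [s1^-1 s1^-1]
Gen 7 (s1): cancels prior s1^-1. Stack: [s1^-1]
Gen 8 (s1): cancels prior s1^-1. Stack: []
Reduced word: (empty)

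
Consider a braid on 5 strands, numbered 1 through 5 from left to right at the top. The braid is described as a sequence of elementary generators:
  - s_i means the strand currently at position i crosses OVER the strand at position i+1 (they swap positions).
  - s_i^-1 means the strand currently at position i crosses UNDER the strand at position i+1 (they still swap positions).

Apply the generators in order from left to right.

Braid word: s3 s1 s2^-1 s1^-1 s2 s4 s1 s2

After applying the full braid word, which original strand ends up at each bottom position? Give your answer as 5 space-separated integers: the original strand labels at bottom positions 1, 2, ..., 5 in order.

Gen 1 (s3): strand 3 crosses over strand 4. Perm now: [1 2 4 3 5]
Gen 2 (s1): strand 1 crosses over strand 2. Perm now: [2 1 4 3 5]
Gen 3 (s2^-1): strand 1 crosses under strand 4. Perm now: [2 4 1 3 5]
Gen 4 (s1^-1): strand 2 crosses under strand 4. Perm now: [4 2 1 3 5]
Gen 5 (s2): strand 2 crosses over strand 1. Perm now: [4 1 2 3 5]
Gen 6 (s4): strand 3 crosses over strand 5. Perm now: [4 1 2 5 3]
Gen 7 (s1): strand 4 crosses over strand 1. Perm now: [1 4 2 5 3]
Gen 8 (s2): strand 4 crosses over strand 2. Perm now: [1 2 4 5 3]

Answer: 1 2 4 5 3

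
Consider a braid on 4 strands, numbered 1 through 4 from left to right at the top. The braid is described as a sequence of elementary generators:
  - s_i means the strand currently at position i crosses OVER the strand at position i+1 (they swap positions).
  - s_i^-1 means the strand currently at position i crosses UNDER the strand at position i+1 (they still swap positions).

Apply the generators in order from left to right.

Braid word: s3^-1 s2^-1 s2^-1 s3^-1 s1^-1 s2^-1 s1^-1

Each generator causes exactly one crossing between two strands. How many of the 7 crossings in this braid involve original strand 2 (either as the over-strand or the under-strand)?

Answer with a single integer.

Answer: 4

Derivation:
Gen 1: crossing 3x4. Involves strand 2? no. Count so far: 0
Gen 2: crossing 2x4. Involves strand 2? yes. Count so far: 1
Gen 3: crossing 4x2. Involves strand 2? yes. Count so far: 2
Gen 4: crossing 4x3. Involves strand 2? no. Count so far: 2
Gen 5: crossing 1x2. Involves strand 2? yes. Count so far: 3
Gen 6: crossing 1x3. Involves strand 2? no. Count so far: 3
Gen 7: crossing 2x3. Involves strand 2? yes. Count so far: 4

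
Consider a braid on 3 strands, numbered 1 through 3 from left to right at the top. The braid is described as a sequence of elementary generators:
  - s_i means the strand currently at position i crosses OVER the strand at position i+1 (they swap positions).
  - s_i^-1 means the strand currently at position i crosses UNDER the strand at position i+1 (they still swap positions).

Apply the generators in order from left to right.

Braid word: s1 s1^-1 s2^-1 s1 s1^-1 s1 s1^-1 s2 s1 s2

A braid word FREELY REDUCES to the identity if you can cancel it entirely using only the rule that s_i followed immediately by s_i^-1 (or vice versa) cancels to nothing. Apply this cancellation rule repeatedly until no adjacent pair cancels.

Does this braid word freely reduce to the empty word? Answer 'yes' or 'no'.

Gen 1 (s1): push. Stack: [s1]
Gen 2 (s1^-1): cancels prior s1. Stack: []
Gen 3 (s2^-1): push. Stack: [s2^-1]
Gen 4 (s1): push. Stack: [s2^-1 s1]
Gen 5 (s1^-1): cancels prior s1. Stack: [s2^-1]
Gen 6 (s1): push. Stack: [s2^-1 s1]
Gen 7 (s1^-1): cancels prior s1. Stack: [s2^-1]
Gen 8 (s2): cancels prior s2^-1. Stack: []
Gen 9 (s1): push. Stack: [s1]
Gen 10 (s2): push. Stack: [s1 s2]
Reduced word: s1 s2

Answer: no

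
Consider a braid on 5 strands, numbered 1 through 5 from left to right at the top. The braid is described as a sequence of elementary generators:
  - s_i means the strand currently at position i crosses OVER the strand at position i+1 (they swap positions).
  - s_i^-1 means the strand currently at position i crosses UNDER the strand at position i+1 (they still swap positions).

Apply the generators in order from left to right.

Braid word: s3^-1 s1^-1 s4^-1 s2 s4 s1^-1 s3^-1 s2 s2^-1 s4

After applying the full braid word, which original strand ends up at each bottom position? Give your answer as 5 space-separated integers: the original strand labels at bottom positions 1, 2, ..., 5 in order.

Gen 1 (s3^-1): strand 3 crosses under strand 4. Perm now: [1 2 4 3 5]
Gen 2 (s1^-1): strand 1 crosses under strand 2. Perm now: [2 1 4 3 5]
Gen 3 (s4^-1): strand 3 crosses under strand 5. Perm now: [2 1 4 5 3]
Gen 4 (s2): strand 1 crosses over strand 4. Perm now: [2 4 1 5 3]
Gen 5 (s4): strand 5 crosses over strand 3. Perm now: [2 4 1 3 5]
Gen 6 (s1^-1): strand 2 crosses under strand 4. Perm now: [4 2 1 3 5]
Gen 7 (s3^-1): strand 1 crosses under strand 3. Perm now: [4 2 3 1 5]
Gen 8 (s2): strand 2 crosses over strand 3. Perm now: [4 3 2 1 5]
Gen 9 (s2^-1): strand 3 crosses under strand 2. Perm now: [4 2 3 1 5]
Gen 10 (s4): strand 1 crosses over strand 5. Perm now: [4 2 3 5 1]

Answer: 4 2 3 5 1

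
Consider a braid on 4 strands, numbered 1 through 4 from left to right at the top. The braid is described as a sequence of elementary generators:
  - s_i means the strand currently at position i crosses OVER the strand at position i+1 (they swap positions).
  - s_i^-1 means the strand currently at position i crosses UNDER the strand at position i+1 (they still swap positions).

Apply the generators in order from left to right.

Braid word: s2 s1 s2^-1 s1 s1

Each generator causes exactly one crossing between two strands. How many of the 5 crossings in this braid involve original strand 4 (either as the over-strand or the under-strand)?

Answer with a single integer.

Answer: 0

Derivation:
Gen 1: crossing 2x3. Involves strand 4? no. Count so far: 0
Gen 2: crossing 1x3. Involves strand 4? no. Count so far: 0
Gen 3: crossing 1x2. Involves strand 4? no. Count so far: 0
Gen 4: crossing 3x2. Involves strand 4? no. Count so far: 0
Gen 5: crossing 2x3. Involves strand 4? no. Count so far: 0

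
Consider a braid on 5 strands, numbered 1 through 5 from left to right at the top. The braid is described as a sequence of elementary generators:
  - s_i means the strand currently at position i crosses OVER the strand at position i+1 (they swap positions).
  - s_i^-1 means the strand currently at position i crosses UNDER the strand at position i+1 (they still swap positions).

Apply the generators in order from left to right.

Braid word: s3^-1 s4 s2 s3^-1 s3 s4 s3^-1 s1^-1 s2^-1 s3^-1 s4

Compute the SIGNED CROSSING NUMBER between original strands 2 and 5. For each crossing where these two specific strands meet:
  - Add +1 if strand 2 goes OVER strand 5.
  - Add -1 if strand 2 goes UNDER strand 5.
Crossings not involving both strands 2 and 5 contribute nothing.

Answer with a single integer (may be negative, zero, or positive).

Gen 1: crossing 3x4. Both 2&5? no. Sum: 0
Gen 2: crossing 3x5. Both 2&5? no. Sum: 0
Gen 3: crossing 2x4. Both 2&5? no. Sum: 0
Gen 4: 2 under 5. Both 2&5? yes. Contrib: -1. Sum: -1
Gen 5: 5 over 2. Both 2&5? yes. Contrib: -1. Sum: -2
Gen 6: crossing 5x3. Both 2&5? no. Sum: -2
Gen 7: crossing 2x3. Both 2&5? no. Sum: -2
Gen 8: crossing 1x4. Both 2&5? no. Sum: -2
Gen 9: crossing 1x3. Both 2&5? no. Sum: -2
Gen 10: crossing 1x2. Both 2&5? no. Sum: -2
Gen 11: crossing 1x5. Both 2&5? no. Sum: -2

Answer: -2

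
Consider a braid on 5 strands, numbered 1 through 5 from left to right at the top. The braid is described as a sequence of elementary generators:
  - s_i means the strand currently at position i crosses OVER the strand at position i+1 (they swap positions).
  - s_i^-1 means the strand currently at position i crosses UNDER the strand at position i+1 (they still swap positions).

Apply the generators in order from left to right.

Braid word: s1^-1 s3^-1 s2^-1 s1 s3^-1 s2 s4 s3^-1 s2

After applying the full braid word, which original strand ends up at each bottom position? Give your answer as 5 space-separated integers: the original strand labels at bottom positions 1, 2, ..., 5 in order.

Gen 1 (s1^-1): strand 1 crosses under strand 2. Perm now: [2 1 3 4 5]
Gen 2 (s3^-1): strand 3 crosses under strand 4. Perm now: [2 1 4 3 5]
Gen 3 (s2^-1): strand 1 crosses under strand 4. Perm now: [2 4 1 3 5]
Gen 4 (s1): strand 2 crosses over strand 4. Perm now: [4 2 1 3 5]
Gen 5 (s3^-1): strand 1 crosses under strand 3. Perm now: [4 2 3 1 5]
Gen 6 (s2): strand 2 crosses over strand 3. Perm now: [4 3 2 1 5]
Gen 7 (s4): strand 1 crosses over strand 5. Perm now: [4 3 2 5 1]
Gen 8 (s3^-1): strand 2 crosses under strand 5. Perm now: [4 3 5 2 1]
Gen 9 (s2): strand 3 crosses over strand 5. Perm now: [4 5 3 2 1]

Answer: 4 5 3 2 1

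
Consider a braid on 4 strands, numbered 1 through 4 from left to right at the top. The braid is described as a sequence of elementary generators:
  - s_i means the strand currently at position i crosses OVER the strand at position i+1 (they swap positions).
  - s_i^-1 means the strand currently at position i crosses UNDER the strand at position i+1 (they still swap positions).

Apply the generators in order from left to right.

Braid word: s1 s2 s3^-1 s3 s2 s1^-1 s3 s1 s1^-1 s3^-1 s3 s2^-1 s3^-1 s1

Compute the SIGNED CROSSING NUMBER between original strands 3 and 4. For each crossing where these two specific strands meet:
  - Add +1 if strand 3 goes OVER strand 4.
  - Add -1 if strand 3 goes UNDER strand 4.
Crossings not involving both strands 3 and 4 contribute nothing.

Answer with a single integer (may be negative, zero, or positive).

Answer: 3

Derivation:
Gen 1: crossing 1x2. Both 3&4? no. Sum: 0
Gen 2: crossing 1x3. Both 3&4? no. Sum: 0
Gen 3: crossing 1x4. Both 3&4? no. Sum: 0
Gen 4: crossing 4x1. Both 3&4? no. Sum: 0
Gen 5: crossing 3x1. Both 3&4? no. Sum: 0
Gen 6: crossing 2x1. Both 3&4? no. Sum: 0
Gen 7: 3 over 4. Both 3&4? yes. Contrib: +1. Sum: 1
Gen 8: crossing 1x2. Both 3&4? no. Sum: 1
Gen 9: crossing 2x1. Both 3&4? no. Sum: 1
Gen 10: 4 under 3. Both 3&4? yes. Contrib: +1. Sum: 2
Gen 11: 3 over 4. Both 3&4? yes. Contrib: +1. Sum: 3
Gen 12: crossing 2x4. Both 3&4? no. Sum: 3
Gen 13: crossing 2x3. Both 3&4? no. Sum: 3
Gen 14: crossing 1x4. Both 3&4? no. Sum: 3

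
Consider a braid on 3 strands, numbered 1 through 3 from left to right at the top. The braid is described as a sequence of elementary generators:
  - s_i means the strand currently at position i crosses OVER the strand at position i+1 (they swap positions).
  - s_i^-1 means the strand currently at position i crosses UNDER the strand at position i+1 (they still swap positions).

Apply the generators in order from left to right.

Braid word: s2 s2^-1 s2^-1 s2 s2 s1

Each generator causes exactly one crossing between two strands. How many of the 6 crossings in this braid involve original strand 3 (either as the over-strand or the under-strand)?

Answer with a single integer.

Answer: 6

Derivation:
Gen 1: crossing 2x3. Involves strand 3? yes. Count so far: 1
Gen 2: crossing 3x2. Involves strand 3? yes. Count so far: 2
Gen 3: crossing 2x3. Involves strand 3? yes. Count so far: 3
Gen 4: crossing 3x2. Involves strand 3? yes. Count so far: 4
Gen 5: crossing 2x3. Involves strand 3? yes. Count so far: 5
Gen 6: crossing 1x3. Involves strand 3? yes. Count so far: 6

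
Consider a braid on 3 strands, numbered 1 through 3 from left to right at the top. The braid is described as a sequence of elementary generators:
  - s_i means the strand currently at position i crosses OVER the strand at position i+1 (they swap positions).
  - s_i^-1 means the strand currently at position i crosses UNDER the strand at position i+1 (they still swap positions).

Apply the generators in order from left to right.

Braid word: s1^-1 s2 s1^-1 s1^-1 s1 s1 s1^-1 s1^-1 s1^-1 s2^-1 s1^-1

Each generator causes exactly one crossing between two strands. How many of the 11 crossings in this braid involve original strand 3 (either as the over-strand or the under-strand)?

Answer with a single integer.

Answer: 9

Derivation:
Gen 1: crossing 1x2. Involves strand 3? no. Count so far: 0
Gen 2: crossing 1x3. Involves strand 3? yes. Count so far: 1
Gen 3: crossing 2x3. Involves strand 3? yes. Count so far: 2
Gen 4: crossing 3x2. Involves strand 3? yes. Count so far: 3
Gen 5: crossing 2x3. Involves strand 3? yes. Count so far: 4
Gen 6: crossing 3x2. Involves strand 3? yes. Count so far: 5
Gen 7: crossing 2x3. Involves strand 3? yes. Count so far: 6
Gen 8: crossing 3x2. Involves strand 3? yes. Count so far: 7
Gen 9: crossing 2x3. Involves strand 3? yes. Count so far: 8
Gen 10: crossing 2x1. Involves strand 3? no. Count so far: 8
Gen 11: crossing 3x1. Involves strand 3? yes. Count so far: 9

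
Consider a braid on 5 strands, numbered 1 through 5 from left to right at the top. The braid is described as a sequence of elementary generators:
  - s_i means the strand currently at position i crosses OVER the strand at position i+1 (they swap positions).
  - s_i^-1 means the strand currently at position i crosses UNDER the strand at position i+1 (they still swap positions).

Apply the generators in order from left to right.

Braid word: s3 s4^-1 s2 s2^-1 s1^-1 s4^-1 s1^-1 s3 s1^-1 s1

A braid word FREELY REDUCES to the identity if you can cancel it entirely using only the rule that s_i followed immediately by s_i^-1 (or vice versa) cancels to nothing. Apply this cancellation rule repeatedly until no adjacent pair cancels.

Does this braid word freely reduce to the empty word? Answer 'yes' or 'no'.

Gen 1 (s3): push. Stack: [s3]
Gen 2 (s4^-1): push. Stack: [s3 s4^-1]
Gen 3 (s2): push. Stack: [s3 s4^-1 s2]
Gen 4 (s2^-1): cancels prior s2. Stack: [s3 s4^-1]
Gen 5 (s1^-1): push. Stack: [s3 s4^-1 s1^-1]
Gen 6 (s4^-1): push. Stack: [s3 s4^-1 s1^-1 s4^-1]
Gen 7 (s1^-1): push. Stack: [s3 s4^-1 s1^-1 s4^-1 s1^-1]
Gen 8 (s3): push. Stack: [s3 s4^-1 s1^-1 s4^-1 s1^-1 s3]
Gen 9 (s1^-1): push. Stack: [s3 s4^-1 s1^-1 s4^-1 s1^-1 s3 s1^-1]
Gen 10 (s1): cancels prior s1^-1. Stack: [s3 s4^-1 s1^-1 s4^-1 s1^-1 s3]
Reduced word: s3 s4^-1 s1^-1 s4^-1 s1^-1 s3

Answer: no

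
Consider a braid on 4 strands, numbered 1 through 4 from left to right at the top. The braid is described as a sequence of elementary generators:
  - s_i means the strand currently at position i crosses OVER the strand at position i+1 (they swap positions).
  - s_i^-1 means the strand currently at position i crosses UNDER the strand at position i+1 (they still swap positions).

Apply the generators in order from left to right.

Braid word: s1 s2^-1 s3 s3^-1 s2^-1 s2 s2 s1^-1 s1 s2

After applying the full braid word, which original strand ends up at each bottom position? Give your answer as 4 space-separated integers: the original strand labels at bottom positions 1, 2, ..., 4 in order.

Answer: 2 3 1 4

Derivation:
Gen 1 (s1): strand 1 crosses over strand 2. Perm now: [2 1 3 4]
Gen 2 (s2^-1): strand 1 crosses under strand 3. Perm now: [2 3 1 4]
Gen 3 (s3): strand 1 crosses over strand 4. Perm now: [2 3 4 1]
Gen 4 (s3^-1): strand 4 crosses under strand 1. Perm now: [2 3 1 4]
Gen 5 (s2^-1): strand 3 crosses under strand 1. Perm now: [2 1 3 4]
Gen 6 (s2): strand 1 crosses over strand 3. Perm now: [2 3 1 4]
Gen 7 (s2): strand 3 crosses over strand 1. Perm now: [2 1 3 4]
Gen 8 (s1^-1): strand 2 crosses under strand 1. Perm now: [1 2 3 4]
Gen 9 (s1): strand 1 crosses over strand 2. Perm now: [2 1 3 4]
Gen 10 (s2): strand 1 crosses over strand 3. Perm now: [2 3 1 4]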